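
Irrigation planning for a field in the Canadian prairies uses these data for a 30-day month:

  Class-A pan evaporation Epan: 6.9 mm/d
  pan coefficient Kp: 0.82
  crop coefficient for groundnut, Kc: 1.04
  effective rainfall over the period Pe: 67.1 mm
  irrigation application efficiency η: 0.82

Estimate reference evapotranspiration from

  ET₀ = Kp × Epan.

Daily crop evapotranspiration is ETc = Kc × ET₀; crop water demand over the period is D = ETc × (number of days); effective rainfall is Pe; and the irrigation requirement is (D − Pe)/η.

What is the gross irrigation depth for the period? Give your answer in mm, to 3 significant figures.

133 mm

ET₀ = 0.82 × 6.9 = 5.6580 mm/d
ETc = Kc × ET₀ = 1.04 × 5.6580 = 5.8843 mm/d
Crop demand D = ETc × 30 d = 5.8843 × 30 = 176.529 mm
D − Pe = 176.529 − 67.1 = 109.429 mm
Gross irrigation = 109.429 / 0.82 = 133.450 mm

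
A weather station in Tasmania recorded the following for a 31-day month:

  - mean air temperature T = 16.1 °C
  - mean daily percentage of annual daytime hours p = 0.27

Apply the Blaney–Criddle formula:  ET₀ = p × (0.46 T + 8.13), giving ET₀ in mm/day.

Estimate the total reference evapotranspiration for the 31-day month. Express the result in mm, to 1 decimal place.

ET₀ = 0.27 × (0.46 × 16.1 + 8.13) = 0.27 × 15.536 = 4.1947 mm/d
Monthly total = 4.1947 × 31 = 130.036 mm

130.0 mm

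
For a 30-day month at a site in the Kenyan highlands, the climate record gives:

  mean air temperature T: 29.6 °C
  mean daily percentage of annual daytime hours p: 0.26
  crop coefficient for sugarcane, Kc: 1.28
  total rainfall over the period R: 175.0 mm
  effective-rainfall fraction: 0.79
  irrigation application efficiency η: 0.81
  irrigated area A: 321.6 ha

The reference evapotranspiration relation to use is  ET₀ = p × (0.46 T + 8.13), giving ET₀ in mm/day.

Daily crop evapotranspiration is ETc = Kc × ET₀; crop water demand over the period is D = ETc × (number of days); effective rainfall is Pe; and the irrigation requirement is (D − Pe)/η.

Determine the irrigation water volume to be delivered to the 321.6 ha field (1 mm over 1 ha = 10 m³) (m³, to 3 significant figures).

313000 m³

ET₀ = 0.26 × (0.46 × 29.6 + 8.13) = 0.26 × 21.746 = 5.6540 mm/d
ETc = Kc × ET₀ = 1.28 × 5.6540 = 7.2371 mm/d
Crop demand D = ETc × 30 d = 7.2371 × 30 = 217.113 mm
Pe = 0.79 × 175.0 = 138.250 mm
D − Pe = 217.113 − 138.250 = 78.863 mm
Gross irrigation = 78.863 / 0.81 = 97.362 mm
Volume = 97.362 mm × 321.6 ha × 10 = 313116.2 m³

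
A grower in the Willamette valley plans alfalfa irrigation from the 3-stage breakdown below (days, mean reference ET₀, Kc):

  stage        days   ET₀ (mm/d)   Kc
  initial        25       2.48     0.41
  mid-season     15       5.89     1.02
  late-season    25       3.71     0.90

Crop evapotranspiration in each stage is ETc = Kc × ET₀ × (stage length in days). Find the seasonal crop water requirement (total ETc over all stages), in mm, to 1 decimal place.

199.0 mm

initial: 0.41 × 2.48 × 25 = 25.42 mm
mid-season: 1.02 × 5.89 × 15 = 90.12 mm
late-season: 0.90 × 3.71 × 25 = 83.48 mm
Seasonal total = 199.02 mm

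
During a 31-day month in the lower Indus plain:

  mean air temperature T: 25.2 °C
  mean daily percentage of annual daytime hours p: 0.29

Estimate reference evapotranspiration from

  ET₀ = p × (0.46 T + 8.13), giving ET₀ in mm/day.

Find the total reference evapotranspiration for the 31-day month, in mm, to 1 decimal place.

177.3 mm

ET₀ = 0.29 × (0.46 × 25.2 + 8.13) = 0.29 × 19.722 = 5.7194 mm/d
Monthly total = 5.7194 × 31 = 177.301 mm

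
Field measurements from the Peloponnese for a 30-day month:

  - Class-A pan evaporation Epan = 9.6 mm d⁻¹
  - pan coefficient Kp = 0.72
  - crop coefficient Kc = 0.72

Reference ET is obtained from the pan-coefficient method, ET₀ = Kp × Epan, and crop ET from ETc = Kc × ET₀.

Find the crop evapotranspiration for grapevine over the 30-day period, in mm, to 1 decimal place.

149.3 mm

ET₀ = 0.72 × 9.6 = 6.9120 mm/d
ETc = Kc × ET₀ = 0.72 × 6.9120 = 4.9766 mm/d
Over 30 days: 4.9766 × 30 = 149.298 mm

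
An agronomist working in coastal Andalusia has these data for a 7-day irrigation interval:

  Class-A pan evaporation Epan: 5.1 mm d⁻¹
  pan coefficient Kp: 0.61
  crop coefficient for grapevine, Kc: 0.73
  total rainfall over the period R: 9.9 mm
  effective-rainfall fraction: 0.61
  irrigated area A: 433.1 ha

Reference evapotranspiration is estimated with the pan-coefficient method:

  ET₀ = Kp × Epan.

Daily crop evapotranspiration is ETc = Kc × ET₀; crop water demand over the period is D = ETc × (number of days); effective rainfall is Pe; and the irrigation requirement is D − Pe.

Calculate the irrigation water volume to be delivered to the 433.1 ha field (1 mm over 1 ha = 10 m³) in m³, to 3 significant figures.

ET₀ = 0.61 × 5.1 = 3.1110 mm/d
ETc = Kc × ET₀ = 0.73 × 3.1110 = 2.2710 mm/d
Crop demand D = ETc × 7 d = 2.2710 × 7 = 15.897 mm
Pe = 0.61 × 9.9 = 6.039 mm
D − Pe = 15.897 − 6.039 = 9.858 mm
Volume = 9.858 mm × 433.1 ha × 10 = 42695.0 m³

42700 m³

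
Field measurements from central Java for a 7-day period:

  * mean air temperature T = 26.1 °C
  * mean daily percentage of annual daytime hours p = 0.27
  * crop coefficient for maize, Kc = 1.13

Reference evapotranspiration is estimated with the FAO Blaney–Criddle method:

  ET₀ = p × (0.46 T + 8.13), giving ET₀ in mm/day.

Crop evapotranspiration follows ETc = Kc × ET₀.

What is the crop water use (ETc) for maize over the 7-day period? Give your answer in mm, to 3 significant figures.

43.0 mm

ET₀ = 0.27 × (0.46 × 26.1 + 8.13) = 0.27 × 20.136 = 5.4367 mm/d
ETc = Kc × ET₀ = 1.13 × 5.4367 = 6.1435 mm/d
Over 7 days: 6.1435 × 7 = 43.005 mm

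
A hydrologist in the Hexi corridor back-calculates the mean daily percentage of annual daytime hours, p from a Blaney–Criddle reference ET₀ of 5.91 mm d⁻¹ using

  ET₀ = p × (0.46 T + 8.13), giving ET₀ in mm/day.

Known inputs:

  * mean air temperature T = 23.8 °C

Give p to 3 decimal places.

0.310

p = ET₀ / (0.46 T + 8.13) = 5.91 / (0.46 × 23.8 + 8.13) = 5.91 / 19.078 = 0.3098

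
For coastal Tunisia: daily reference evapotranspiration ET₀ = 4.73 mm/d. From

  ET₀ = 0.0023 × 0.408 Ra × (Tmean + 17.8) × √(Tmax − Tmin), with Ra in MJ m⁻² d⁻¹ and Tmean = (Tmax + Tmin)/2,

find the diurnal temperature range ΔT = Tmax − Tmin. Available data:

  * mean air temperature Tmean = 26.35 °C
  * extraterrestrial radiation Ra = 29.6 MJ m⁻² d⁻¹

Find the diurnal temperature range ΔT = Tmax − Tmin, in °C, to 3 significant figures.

14.9 °C

√ΔT = ET₀ / [0.0023 × 0.408 × Ra × (Tmean+17.8)] = 4.73 / (0.0023 × 12.0768 × 44.15) = 3.8570
ΔT = 3.8570² = 14.876 °C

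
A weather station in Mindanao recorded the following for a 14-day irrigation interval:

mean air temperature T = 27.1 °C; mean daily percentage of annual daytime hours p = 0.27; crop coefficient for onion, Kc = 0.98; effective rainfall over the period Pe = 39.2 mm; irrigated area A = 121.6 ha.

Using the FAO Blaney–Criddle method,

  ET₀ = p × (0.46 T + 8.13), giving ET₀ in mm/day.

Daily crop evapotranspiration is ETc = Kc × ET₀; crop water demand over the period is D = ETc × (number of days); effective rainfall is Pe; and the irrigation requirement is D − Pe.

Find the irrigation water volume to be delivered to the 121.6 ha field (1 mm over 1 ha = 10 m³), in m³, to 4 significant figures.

45110 m³

ET₀ = 0.27 × (0.46 × 27.1 + 8.13) = 0.27 × 20.596 = 5.5609 mm/d
ETc = Kc × ET₀ = 0.98 × 5.5609 = 5.4497 mm/d
Crop demand D = ETc × 14 d = 5.4497 × 14 = 76.296 mm
D − Pe = 76.296 − 39.2 = 37.096 mm
Volume = 37.096 mm × 121.6 ha × 10 = 45108.7 m³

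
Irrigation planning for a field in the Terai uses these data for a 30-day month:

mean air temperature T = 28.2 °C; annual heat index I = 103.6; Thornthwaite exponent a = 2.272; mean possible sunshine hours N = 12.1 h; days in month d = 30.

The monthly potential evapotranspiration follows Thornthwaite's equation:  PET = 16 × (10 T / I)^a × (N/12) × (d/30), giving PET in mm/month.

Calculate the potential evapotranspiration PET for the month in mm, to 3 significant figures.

157 mm

10T/I = 10 × 28.2 / 103.6 = 2.7220
(10T/I)^a = 2.7220^2.272 = 9.7289
Uncorrected PET = 16 × 9.7289 = 155.662 mm
Correction = (N/12)(d/30) = (12.1/12)(30/30) = 1.0083
PET = 155.662 × 1.0083 = 156.954 mm/month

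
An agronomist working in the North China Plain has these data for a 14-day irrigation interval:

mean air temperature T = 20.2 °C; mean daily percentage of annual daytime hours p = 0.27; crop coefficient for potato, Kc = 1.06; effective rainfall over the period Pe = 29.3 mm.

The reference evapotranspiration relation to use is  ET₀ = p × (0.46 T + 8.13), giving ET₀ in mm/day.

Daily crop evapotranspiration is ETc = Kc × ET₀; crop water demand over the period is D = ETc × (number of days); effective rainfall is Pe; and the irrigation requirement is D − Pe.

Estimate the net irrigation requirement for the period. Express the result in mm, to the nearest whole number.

41 mm

ET₀ = 0.27 × (0.46 × 20.2 + 8.13) = 0.27 × 17.422 = 4.7039 mm/d
ETc = Kc × ET₀ = 1.06 × 4.7039 = 4.9861 mm/d
Crop demand D = ETc × 14 d = 4.9861 × 14 = 69.805 mm
D − Pe = 69.805 − 29.3 = 40.505 mm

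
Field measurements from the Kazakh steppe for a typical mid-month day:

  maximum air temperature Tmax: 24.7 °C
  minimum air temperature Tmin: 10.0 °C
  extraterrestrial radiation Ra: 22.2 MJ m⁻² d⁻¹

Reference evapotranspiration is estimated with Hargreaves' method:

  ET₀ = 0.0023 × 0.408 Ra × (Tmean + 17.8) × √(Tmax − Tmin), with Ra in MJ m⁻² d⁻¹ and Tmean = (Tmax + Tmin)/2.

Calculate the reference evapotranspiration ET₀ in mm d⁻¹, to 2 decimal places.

2.81 mm d⁻¹

Tmean = (24.7 + 10.0)/2 = 17.35 °C
0.408 Ra = 0.408 × 22.2 = 9.0576 mm/d equivalent
ET₀ = 0.0023 × 9.0576 × (17.35 + 17.8) × √14.7 = 0.0023 × 9.0576 × 35.15 × 3.8341 = 2.8076 mm/d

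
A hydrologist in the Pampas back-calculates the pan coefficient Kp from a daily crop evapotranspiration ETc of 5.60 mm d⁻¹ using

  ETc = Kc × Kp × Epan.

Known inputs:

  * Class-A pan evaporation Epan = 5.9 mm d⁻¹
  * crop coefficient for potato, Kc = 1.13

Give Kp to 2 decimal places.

0.84

ETc = Kc × Kp × Epan  ⇒  Kp = ETc / (Kc × Epan)
Kp = 5.60 / (1.13 × 5.9) = 5.60 / 6.667 = 0.8400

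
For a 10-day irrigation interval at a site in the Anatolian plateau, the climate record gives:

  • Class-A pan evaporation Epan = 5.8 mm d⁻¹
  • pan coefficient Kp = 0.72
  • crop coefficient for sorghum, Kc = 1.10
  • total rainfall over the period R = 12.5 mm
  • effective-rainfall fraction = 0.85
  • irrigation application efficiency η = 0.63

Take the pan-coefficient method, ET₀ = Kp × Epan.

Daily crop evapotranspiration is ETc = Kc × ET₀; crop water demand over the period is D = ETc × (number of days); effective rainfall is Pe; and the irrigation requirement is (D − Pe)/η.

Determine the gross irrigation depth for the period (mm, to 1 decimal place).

56.0 mm

ET₀ = 0.72 × 5.8 = 4.1760 mm/d
ETc = Kc × ET₀ = 1.10 × 4.1760 = 4.5936 mm/d
Crop demand D = ETc × 10 d = 4.5936 × 10 = 45.936 mm
Pe = 0.85 × 12.5 = 10.625 mm
D − Pe = 45.936 − 10.625 = 35.311 mm
Gross irrigation = 35.311 / 0.63 = 56.049 mm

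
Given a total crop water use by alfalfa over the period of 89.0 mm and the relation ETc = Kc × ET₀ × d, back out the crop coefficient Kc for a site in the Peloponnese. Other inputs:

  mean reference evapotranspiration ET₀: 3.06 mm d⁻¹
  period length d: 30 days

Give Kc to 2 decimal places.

0.97

ETc = Kc × ET₀ × d  ⇒  Kc = ETc / (ET₀ × d)
Kc = 89.0 / (3.06 × 30) = 89.0 / 91.80 = 0.9695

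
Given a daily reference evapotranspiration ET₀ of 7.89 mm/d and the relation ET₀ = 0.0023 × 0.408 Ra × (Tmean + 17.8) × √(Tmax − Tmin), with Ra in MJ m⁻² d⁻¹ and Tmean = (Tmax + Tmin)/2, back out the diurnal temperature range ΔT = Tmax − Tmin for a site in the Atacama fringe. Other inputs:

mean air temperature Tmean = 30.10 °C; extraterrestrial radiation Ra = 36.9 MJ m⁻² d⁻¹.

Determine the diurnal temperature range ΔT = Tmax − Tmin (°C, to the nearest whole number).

√ΔT = ET₀ / [0.0023 × 0.408 × Ra × (Tmean+17.8)] = 7.89 / (0.0023 × 15.0552 × 47.90) = 4.7569
ΔT = 4.7569² = 22.628 °C

23 °C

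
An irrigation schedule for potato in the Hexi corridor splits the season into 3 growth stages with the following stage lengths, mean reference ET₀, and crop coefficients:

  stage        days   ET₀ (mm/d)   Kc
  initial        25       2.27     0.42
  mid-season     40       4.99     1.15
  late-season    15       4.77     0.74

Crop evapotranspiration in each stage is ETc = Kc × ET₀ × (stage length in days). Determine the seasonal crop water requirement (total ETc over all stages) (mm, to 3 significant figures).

306 mm

initial: 0.42 × 2.27 × 25 = 23.84 mm
mid-season: 1.15 × 4.99 × 40 = 229.54 mm
late-season: 0.74 × 4.77 × 15 = 52.95 mm
Seasonal total = 306.33 mm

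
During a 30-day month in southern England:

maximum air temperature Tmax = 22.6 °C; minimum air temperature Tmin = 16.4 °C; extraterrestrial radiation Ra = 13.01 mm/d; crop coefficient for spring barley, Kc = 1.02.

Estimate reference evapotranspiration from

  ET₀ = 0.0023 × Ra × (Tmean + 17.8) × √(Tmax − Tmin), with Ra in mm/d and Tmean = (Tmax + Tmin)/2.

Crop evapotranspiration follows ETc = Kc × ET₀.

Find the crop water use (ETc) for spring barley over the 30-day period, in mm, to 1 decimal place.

85.0 mm

Tmean = (22.6 + 16.4)/2 = 19.50 °C
ET₀ = 0.0023 × 13.01 × (19.50 + 17.8) × √6.2 = 0.0023 × 13.01 × 37.30 × 2.4900 = 2.7792 mm/d
ETc = Kc × ET₀ = 1.02 × 2.7792 = 2.8348 mm/d
Over 30 days: 2.8348 × 30 = 85.044 mm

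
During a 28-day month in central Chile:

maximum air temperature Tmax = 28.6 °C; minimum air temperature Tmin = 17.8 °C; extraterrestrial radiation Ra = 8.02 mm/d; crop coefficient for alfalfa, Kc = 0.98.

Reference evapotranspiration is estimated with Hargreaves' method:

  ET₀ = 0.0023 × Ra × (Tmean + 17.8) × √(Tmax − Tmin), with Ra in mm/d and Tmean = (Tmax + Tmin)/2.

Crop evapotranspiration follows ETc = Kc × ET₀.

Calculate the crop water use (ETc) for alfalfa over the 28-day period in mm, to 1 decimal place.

Tmean = (28.6 + 17.8)/2 = 23.20 °C
ET₀ = 0.0023 × 8.02 × (23.20 + 17.8) × √10.8 = 0.0023 × 8.02 × 41.00 × 3.2863 = 2.4854 mm/d
ETc = Kc × ET₀ = 0.98 × 2.4854 = 2.4357 mm/d
Over 28 days: 2.4357 × 28 = 68.200 mm

68.2 mm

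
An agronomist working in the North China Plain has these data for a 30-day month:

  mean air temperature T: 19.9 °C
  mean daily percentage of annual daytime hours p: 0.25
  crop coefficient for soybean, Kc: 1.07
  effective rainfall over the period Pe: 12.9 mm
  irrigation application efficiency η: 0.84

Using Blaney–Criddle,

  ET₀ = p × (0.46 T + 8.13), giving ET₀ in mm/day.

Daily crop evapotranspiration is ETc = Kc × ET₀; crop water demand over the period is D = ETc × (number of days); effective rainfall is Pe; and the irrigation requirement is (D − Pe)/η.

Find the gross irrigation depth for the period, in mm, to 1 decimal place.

149.8 mm

ET₀ = 0.25 × (0.46 × 19.9 + 8.13) = 0.25 × 17.284 = 4.3210 mm/d
ETc = Kc × ET₀ = 1.07 × 4.3210 = 4.6235 mm/d
Crop demand D = ETc × 30 d = 4.6235 × 30 = 138.705 mm
D − Pe = 138.705 − 12.9 = 125.805 mm
Gross irrigation = 125.805 / 0.84 = 149.768 mm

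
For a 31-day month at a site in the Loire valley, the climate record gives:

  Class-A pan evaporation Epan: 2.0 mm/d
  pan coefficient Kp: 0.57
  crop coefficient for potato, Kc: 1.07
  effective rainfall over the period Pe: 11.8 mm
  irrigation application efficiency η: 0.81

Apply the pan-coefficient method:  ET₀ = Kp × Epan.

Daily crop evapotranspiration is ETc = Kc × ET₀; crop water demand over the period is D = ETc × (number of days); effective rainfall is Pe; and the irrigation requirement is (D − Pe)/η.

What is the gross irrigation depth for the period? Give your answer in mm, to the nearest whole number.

ET₀ = 0.57 × 2.0 = 1.1400 mm/d
ETc = Kc × ET₀ = 1.07 × 1.1400 = 1.2198 mm/d
Crop demand D = ETc × 31 d = 1.2198 × 31 = 37.814 mm
D − Pe = 37.814 − 11.8 = 26.014 mm
Gross irrigation = 26.014 / 0.81 = 32.116 mm

32 mm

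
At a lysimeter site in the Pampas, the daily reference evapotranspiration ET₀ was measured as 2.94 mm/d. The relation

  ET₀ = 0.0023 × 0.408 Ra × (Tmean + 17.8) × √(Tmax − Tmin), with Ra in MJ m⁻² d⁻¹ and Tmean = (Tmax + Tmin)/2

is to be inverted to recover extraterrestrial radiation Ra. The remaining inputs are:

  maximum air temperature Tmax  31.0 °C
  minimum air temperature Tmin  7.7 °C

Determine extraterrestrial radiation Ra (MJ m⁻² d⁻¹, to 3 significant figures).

Tmean = (31.0+7.7)/2 = 19.35 °C; ΔT = 23.3
Ra = ET₀ / [0.0023 × 0.408 × (Tmean+17.8) × √ΔT]
   = 2.94 / (0.0023 × 0.408 × 37.15 × 4.8270) = 17.471 MJ m⁻² d⁻¹

17.5 MJ m⁻² d⁻¹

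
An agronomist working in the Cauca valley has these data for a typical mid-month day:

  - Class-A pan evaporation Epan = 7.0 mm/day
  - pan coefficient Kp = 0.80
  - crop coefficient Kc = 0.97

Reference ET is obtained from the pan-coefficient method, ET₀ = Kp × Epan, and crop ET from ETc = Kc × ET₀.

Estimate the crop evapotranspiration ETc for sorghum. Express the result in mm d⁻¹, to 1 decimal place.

ET₀ = 0.80 × 7.0 = 5.6000 mm/d
ETc = Kc × ET₀ = 0.97 × 5.6000 = 5.4320 mm/d

5.4 mm d⁻¹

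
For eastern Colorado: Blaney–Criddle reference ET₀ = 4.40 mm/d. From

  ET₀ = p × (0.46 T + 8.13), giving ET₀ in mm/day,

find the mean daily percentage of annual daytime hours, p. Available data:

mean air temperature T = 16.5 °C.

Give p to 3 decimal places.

0.280

p = ET₀ / (0.46 T + 8.13) = 4.40 / (0.46 × 16.5 + 8.13) = 4.40 / 15.720 = 0.2799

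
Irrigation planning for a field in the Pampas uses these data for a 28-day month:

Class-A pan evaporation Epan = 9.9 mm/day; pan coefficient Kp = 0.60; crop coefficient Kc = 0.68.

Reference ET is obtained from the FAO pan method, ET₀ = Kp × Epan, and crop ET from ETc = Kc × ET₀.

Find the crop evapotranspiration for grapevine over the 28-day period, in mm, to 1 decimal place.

ET₀ = 0.60 × 9.9 = 5.9400 mm/d
ETc = Kc × ET₀ = 0.68 × 5.9400 = 4.0392 mm/d
Over 28 days: 4.0392 × 28 = 113.098 mm

113.1 mm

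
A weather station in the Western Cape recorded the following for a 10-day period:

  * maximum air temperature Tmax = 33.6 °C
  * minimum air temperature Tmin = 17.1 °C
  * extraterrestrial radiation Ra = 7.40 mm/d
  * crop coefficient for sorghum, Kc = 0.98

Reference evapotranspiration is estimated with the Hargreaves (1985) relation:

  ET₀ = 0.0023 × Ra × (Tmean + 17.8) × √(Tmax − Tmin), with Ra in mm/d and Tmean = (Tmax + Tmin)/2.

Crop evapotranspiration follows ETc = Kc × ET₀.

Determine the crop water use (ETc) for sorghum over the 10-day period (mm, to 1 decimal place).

Tmean = (33.6 + 17.1)/2 = 25.35 °C
ET₀ = 0.0023 × 7.40 × (25.35 + 17.8) × √16.5 = 0.0023 × 7.40 × 43.15 × 4.0620 = 2.9832 mm/d
ETc = Kc × ET₀ = 0.98 × 2.9832 = 2.9235 mm/d
Over 10 days: 2.9235 × 10 = 29.235 mm

29.2 mm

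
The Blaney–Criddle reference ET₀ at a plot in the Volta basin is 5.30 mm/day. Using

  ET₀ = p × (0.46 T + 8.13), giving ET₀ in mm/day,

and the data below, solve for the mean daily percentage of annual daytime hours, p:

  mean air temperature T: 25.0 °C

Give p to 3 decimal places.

p = ET₀ / (0.46 T + 8.13) = 5.30 / (0.46 × 25.0 + 8.13) = 5.30 / 19.630 = 0.2700

0.270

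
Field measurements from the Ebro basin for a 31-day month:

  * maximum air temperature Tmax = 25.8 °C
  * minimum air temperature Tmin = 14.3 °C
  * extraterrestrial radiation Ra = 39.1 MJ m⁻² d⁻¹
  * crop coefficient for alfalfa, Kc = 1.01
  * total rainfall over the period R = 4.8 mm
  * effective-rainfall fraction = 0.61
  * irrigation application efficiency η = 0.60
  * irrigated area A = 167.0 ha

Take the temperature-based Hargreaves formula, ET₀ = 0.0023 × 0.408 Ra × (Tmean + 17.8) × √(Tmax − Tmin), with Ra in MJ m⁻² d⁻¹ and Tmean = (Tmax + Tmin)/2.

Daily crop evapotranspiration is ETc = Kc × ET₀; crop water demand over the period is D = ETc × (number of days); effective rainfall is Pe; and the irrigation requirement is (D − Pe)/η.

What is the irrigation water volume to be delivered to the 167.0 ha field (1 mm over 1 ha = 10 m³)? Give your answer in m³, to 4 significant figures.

Tmean = (25.8 + 14.3)/2 = 20.05 °C
0.408 Ra = 0.408 × 39.1 = 15.9528 mm/d equivalent
ET₀ = 0.0023 × 15.9528 × (20.05 + 17.8) × √11.5 = 0.0023 × 15.9528 × 37.85 × 3.3912 = 4.7096 mm/d
ETc = Kc × ET₀ = 1.01 × 4.7096 = 4.7567 mm/d
Crop demand D = ETc × 31 d = 4.7567 × 31 = 147.458 mm
Pe = 0.61 × 4.8 = 2.928 mm
D − Pe = 147.458 − 2.928 = 144.530 mm
Gross irrigation = 144.530 / 0.60 = 240.883 mm
Volume = 240.883 mm × 167.0 ha × 10 = 402274.6 m³

402300 m³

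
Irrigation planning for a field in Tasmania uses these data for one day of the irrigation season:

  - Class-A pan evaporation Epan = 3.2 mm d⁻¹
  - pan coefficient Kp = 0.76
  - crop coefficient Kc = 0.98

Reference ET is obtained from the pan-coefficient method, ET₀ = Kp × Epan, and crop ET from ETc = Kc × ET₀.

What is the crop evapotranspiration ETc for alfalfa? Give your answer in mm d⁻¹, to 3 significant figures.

2.38 mm d⁻¹

ET₀ = 0.76 × 3.2 = 2.4320 mm/d
ETc = Kc × ET₀ = 0.98 × 2.4320 = 2.3834 mm/d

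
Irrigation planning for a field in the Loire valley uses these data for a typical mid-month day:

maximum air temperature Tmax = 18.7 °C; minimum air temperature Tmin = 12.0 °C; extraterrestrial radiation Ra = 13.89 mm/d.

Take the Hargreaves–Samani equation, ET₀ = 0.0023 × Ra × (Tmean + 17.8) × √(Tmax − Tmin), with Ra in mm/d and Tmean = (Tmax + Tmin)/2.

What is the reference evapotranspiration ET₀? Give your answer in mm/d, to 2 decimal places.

Tmean = (18.7 + 12.0)/2 = 15.35 °C
ET₀ = 0.0023 × 13.89 × (15.35 + 17.8) × √6.7 = 0.0023 × 13.89 × 33.15 × 2.5884 = 2.7412 mm/d

2.74 mm/d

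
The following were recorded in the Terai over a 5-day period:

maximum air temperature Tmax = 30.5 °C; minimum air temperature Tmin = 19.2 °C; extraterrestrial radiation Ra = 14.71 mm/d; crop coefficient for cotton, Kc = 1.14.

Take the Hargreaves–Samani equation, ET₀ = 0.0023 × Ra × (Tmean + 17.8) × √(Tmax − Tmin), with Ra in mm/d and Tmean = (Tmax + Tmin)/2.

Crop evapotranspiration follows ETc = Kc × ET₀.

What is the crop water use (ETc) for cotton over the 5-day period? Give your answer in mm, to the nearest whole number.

Tmean = (30.5 + 19.2)/2 = 24.85 °C
ET₀ = 0.0023 × 14.71 × (24.85 + 17.8) × √11.3 = 0.0023 × 14.71 × 42.65 × 3.3615 = 4.8506 mm/d
ETc = Kc × ET₀ = 1.14 × 4.8506 = 5.5297 mm/d
Over 5 days: 5.5297 × 5 = 27.649 mm

28 mm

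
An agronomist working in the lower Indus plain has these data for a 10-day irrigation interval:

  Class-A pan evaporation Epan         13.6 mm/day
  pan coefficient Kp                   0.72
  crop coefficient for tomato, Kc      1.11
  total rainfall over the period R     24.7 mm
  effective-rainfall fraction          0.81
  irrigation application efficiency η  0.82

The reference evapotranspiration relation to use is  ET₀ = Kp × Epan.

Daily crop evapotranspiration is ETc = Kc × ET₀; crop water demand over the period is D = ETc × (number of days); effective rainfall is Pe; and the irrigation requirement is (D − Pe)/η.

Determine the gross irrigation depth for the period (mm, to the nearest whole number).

ET₀ = 0.72 × 13.6 = 9.7920 mm/d
ETc = Kc × ET₀ = 1.11 × 9.7920 = 10.8691 mm/d
Crop demand D = ETc × 10 d = 10.8691 × 10 = 108.691 mm
Pe = 0.81 × 24.7 = 20.007 mm
D − Pe = 108.691 − 20.007 = 88.684 mm
Gross irrigation = 88.684 / 0.82 = 108.151 mm

108 mm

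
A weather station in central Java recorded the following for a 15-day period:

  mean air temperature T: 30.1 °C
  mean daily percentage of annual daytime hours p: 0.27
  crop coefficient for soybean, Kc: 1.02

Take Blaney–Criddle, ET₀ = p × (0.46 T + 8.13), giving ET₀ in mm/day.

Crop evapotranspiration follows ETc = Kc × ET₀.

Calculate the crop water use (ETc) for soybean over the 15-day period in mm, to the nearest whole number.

91 mm

ET₀ = 0.27 × (0.46 × 30.1 + 8.13) = 0.27 × 21.976 = 5.9335 mm/d
ETc = Kc × ET₀ = 1.02 × 5.9335 = 6.0522 mm/d
Over 15 days: 6.0522 × 15 = 90.783 mm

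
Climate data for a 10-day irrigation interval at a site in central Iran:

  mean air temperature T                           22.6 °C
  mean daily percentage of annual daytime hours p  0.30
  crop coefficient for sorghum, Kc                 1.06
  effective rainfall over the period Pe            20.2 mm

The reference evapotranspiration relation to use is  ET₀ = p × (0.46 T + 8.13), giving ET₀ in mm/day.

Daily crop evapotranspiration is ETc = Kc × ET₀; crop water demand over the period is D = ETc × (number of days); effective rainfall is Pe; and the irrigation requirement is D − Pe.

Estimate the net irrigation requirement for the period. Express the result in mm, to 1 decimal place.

38.7 mm

ET₀ = 0.30 × (0.46 × 22.6 + 8.13) = 0.30 × 18.526 = 5.5578 mm/d
ETc = Kc × ET₀ = 1.06 × 5.5578 = 5.8913 mm/d
Crop demand D = ETc × 10 d = 5.8913 × 10 = 58.913 mm
D − Pe = 58.913 − 20.2 = 38.713 mm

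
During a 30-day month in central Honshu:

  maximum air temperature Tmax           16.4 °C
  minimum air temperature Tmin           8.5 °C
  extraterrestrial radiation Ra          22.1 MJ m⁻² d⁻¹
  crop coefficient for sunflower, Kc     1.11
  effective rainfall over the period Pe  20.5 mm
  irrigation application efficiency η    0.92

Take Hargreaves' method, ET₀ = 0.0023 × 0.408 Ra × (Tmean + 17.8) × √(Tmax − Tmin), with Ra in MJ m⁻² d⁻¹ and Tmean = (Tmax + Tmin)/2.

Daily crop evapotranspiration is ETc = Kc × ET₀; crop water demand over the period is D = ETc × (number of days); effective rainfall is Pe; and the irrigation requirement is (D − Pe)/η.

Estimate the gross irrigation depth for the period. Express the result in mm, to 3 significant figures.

41.5 mm

Tmean = (16.4 + 8.5)/2 = 12.45 °C
0.408 Ra = 0.408 × 22.1 = 9.0168 mm/d equivalent
ET₀ = 0.0023 × 9.0168 × (12.45 + 17.8) × √7.9 = 0.0023 × 9.0168 × 30.25 × 2.8107 = 1.7633 mm/d
ETc = Kc × ET₀ = 1.11 × 1.7633 = 1.9573 mm/d
Crop demand D = ETc × 30 d = 1.9573 × 30 = 58.719 mm
D − Pe = 58.719 − 20.5 = 38.219 mm
Gross irrigation = 38.219 / 0.92 = 41.542 mm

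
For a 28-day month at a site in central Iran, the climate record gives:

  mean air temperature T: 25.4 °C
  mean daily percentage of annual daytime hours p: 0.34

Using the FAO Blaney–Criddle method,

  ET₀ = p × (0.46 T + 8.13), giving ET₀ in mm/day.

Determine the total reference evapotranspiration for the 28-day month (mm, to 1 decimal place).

188.6 mm

ET₀ = 0.34 × (0.46 × 25.4 + 8.13) = 0.34 × 19.814 = 6.7368 mm/d
Monthly total = 6.7368 × 28 = 188.630 mm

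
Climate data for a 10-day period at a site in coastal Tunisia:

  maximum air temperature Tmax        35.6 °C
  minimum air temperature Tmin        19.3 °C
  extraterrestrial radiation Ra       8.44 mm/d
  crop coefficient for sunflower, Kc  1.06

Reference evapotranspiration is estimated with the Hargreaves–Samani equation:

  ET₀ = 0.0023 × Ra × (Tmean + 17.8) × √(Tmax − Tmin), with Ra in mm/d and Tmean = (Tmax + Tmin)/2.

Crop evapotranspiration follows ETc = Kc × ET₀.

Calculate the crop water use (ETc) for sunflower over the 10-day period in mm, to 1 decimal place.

Tmean = (35.6 + 19.3)/2 = 27.45 °C
ET₀ = 0.0023 × 8.44 × (27.45 + 17.8) × √16.3 = 0.0023 × 8.44 × 45.25 × 4.0373 = 3.5463 mm/d
ETc = Kc × ET₀ = 1.06 × 3.5463 = 3.7591 mm/d
Over 10 days: 3.7591 × 10 = 37.591 mm

37.6 mm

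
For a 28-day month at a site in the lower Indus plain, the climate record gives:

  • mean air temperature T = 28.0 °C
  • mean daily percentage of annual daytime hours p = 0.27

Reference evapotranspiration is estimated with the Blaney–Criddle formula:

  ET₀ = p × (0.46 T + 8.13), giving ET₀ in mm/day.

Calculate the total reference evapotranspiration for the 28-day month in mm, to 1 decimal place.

ET₀ = 0.27 × (0.46 × 28.0 + 8.13) = 0.27 × 21.010 = 5.6727 mm/d
Monthly total = 5.6727 × 28 = 158.836 mm

158.8 mm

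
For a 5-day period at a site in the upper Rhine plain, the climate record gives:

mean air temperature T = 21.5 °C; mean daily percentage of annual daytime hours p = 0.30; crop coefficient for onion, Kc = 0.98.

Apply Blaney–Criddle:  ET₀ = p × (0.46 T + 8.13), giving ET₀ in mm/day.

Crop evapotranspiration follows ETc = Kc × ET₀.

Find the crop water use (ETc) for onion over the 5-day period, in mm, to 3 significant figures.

26.5 mm

ET₀ = 0.30 × (0.46 × 21.5 + 8.13) = 0.30 × 18.020 = 5.4060 mm/d
ETc = Kc × ET₀ = 0.98 × 5.4060 = 5.2979 mm/d
Over 5 days: 5.2979 × 5 = 26.490 mm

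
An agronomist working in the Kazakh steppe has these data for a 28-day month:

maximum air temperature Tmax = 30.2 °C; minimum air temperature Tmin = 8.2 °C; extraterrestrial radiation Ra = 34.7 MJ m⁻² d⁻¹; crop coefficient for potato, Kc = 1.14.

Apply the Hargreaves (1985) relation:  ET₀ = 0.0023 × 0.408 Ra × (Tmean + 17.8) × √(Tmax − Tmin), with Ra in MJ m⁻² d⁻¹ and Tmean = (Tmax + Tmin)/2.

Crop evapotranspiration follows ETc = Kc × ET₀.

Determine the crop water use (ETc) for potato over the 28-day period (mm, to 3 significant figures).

180 mm

Tmean = (30.2 + 8.2)/2 = 19.20 °C
0.408 Ra = 0.408 × 34.7 = 14.1576 mm/d equivalent
ET₀ = 0.0023 × 14.1576 × (19.20 + 17.8) × √22.0 = 0.0023 × 14.1576 × 37.00 × 4.6904 = 5.6510 mm/d
ETc = Kc × ET₀ = 1.14 × 5.6510 = 6.4421 mm/d
Over 28 days: 6.4421 × 28 = 180.379 mm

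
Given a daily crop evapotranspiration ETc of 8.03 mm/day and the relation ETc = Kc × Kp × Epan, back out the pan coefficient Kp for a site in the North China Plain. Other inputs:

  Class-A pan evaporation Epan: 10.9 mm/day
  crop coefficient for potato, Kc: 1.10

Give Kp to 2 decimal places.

ETc = Kc × Kp × Epan  ⇒  Kp = ETc / (Kc × Epan)
Kp = 8.03 / (1.10 × 10.9) = 8.03 / 11.990 = 0.6697

0.67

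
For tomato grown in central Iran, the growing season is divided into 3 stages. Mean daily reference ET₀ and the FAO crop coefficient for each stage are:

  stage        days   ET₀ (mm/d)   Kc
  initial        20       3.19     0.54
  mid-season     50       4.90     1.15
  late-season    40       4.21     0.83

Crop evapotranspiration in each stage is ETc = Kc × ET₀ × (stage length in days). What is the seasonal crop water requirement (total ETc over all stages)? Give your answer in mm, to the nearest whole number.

456 mm

initial: 0.54 × 3.19 × 20 = 34.45 mm
mid-season: 1.15 × 4.90 × 50 = 281.75 mm
late-season: 0.83 × 4.21 × 40 = 139.77 mm
Seasonal total = 455.97 mm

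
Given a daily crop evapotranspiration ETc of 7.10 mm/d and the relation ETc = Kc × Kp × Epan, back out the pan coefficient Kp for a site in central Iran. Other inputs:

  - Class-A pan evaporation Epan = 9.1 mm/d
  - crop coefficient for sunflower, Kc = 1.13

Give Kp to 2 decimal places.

ETc = Kc × Kp × Epan  ⇒  Kp = ETc / (Kc × Epan)
Kp = 7.10 / (1.13 × 9.1) = 7.10 / 10.283 = 0.6905

0.69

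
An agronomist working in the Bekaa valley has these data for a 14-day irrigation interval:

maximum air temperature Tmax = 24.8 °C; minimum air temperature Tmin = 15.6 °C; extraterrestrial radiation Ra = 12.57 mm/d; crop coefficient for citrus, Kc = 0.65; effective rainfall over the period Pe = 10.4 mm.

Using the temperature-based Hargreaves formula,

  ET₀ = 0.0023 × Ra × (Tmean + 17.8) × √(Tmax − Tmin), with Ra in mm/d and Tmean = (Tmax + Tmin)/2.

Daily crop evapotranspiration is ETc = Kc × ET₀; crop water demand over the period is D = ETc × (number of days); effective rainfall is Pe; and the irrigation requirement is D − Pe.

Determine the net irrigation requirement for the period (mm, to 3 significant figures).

19.9 mm

Tmean = (24.8 + 15.6)/2 = 20.20 °C
ET₀ = 0.0023 × 12.57 × (20.20 + 17.8) × √9.2 = 0.0023 × 12.57 × 38.00 × 3.0332 = 3.3323 mm/d
ETc = Kc × ET₀ = 0.65 × 3.3323 = 2.1660 mm/d
Crop demand D = ETc × 14 d = 2.1660 × 14 = 30.324 mm
D − Pe = 30.324 − 10.4 = 19.924 mm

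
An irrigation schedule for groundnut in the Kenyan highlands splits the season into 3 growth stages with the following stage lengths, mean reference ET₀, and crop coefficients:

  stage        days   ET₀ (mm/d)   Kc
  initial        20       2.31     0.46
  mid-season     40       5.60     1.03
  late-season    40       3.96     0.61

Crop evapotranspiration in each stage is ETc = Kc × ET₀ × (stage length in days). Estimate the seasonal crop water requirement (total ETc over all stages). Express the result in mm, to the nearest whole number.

initial: 0.46 × 2.31 × 20 = 21.25 mm
mid-season: 1.03 × 5.60 × 40 = 230.72 mm
late-season: 0.61 × 3.96 × 40 = 96.62 mm
Seasonal total = 348.59 mm

349 mm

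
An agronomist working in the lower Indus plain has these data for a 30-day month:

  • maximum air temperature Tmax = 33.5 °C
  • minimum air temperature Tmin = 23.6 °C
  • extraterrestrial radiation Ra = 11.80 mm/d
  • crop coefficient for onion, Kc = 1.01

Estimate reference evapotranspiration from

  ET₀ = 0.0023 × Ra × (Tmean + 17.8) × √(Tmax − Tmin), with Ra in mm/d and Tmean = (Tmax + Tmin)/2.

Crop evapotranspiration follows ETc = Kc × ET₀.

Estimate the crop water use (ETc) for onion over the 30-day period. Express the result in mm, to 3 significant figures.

Tmean = (33.5 + 23.6)/2 = 28.55 °C
ET₀ = 0.0023 × 11.80 × (28.55 + 17.8) × √9.9 = 0.0023 × 11.80 × 46.35 × 3.1464 = 3.9580 mm/d
ETc = Kc × ET₀ = 1.01 × 3.9580 = 3.9976 mm/d
Over 30 days: 3.9976 × 30 = 119.928 mm

120 mm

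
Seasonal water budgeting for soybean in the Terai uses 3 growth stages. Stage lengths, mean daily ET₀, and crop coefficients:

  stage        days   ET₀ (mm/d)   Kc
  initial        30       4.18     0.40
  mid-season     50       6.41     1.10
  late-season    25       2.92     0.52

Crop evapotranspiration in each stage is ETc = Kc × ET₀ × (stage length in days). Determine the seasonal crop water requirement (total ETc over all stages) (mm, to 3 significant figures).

initial: 0.40 × 4.18 × 30 = 50.16 mm
mid-season: 1.10 × 6.41 × 50 = 352.55 mm
late-season: 0.52 × 2.92 × 25 = 37.96 mm
Seasonal total = 440.67 mm

441 mm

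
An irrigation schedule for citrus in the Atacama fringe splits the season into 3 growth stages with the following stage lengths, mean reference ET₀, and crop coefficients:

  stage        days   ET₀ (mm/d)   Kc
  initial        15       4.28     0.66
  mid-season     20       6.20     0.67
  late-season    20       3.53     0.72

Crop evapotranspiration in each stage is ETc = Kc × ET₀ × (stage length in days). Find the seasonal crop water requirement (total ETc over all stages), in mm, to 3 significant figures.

176 mm

initial: 0.66 × 4.28 × 15 = 42.37 mm
mid-season: 0.67 × 6.20 × 20 = 83.08 mm
late-season: 0.72 × 3.53 × 20 = 50.83 mm
Seasonal total = 176.28 mm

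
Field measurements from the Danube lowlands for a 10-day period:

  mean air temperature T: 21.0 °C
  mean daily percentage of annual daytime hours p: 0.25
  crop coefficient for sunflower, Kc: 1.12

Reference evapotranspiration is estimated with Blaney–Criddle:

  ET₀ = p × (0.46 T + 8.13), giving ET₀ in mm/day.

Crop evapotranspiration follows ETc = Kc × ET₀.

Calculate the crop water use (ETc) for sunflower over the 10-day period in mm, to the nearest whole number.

50 mm

ET₀ = 0.25 × (0.46 × 21.0 + 8.13) = 0.25 × 17.790 = 4.4475 mm/d
ETc = Kc × ET₀ = 1.12 × 4.4475 = 4.9812 mm/d
Over 10 days: 4.9812 × 10 = 49.812 mm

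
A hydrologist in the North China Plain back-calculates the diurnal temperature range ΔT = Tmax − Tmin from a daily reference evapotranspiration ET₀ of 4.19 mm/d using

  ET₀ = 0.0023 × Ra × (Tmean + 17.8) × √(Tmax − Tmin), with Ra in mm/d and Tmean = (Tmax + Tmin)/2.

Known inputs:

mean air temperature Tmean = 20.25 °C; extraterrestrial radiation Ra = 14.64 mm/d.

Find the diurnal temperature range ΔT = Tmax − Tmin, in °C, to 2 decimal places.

10.70 °C

√ΔT = ET₀ / [0.0023 × Ra × (Tmean+17.8)] = 4.19 / (0.0023 × 14.64 × 38.05) = 3.2703
ΔT = 3.2703² = 10.695 °C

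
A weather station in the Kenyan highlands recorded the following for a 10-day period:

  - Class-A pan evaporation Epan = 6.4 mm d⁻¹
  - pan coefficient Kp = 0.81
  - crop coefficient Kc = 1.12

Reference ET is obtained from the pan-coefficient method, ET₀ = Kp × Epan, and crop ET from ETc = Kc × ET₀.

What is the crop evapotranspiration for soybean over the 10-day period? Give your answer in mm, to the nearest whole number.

ET₀ = 0.81 × 6.4 = 5.1840 mm/d
ETc = Kc × ET₀ = 1.12 × 5.1840 = 5.8061 mm/d
Over 10 days: 5.8061 × 10 = 58.061 mm

58 mm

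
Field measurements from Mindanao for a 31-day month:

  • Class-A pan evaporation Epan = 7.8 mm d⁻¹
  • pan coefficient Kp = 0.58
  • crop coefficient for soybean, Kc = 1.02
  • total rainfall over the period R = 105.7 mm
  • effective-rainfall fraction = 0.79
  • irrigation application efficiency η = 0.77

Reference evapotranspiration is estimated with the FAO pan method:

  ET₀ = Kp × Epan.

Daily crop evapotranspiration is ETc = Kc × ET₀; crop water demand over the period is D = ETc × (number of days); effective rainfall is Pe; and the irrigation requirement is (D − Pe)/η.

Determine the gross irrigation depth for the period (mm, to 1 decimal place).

77.3 mm

ET₀ = 0.58 × 7.8 = 4.5240 mm/d
ETc = Kc × ET₀ = 1.02 × 4.5240 = 4.6145 mm/d
Crop demand D = ETc × 31 d = 4.6145 × 31 = 143.050 mm
Pe = 0.79 × 105.7 = 83.503 mm
D − Pe = 143.050 − 83.503 = 59.547 mm
Gross irrigation = 59.547 / 0.77 = 77.334 mm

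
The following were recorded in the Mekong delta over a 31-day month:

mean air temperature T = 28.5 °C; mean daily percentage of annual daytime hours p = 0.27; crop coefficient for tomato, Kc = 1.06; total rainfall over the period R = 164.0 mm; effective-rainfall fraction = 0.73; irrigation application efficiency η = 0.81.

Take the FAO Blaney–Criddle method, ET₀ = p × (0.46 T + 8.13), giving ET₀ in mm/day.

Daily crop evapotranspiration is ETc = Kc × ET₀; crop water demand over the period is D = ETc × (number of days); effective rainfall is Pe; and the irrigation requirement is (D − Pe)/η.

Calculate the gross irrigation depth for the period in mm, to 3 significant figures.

84.8 mm

ET₀ = 0.27 × (0.46 × 28.5 + 8.13) = 0.27 × 21.240 = 5.7348 mm/d
ETc = Kc × ET₀ = 1.06 × 5.7348 = 6.0789 mm/d
Crop demand D = ETc × 31 d = 6.0789 × 31 = 188.446 mm
Pe = 0.73 × 164.0 = 119.720 mm
D − Pe = 188.446 − 119.720 = 68.726 mm
Gross irrigation = 68.726 / 0.81 = 84.847 mm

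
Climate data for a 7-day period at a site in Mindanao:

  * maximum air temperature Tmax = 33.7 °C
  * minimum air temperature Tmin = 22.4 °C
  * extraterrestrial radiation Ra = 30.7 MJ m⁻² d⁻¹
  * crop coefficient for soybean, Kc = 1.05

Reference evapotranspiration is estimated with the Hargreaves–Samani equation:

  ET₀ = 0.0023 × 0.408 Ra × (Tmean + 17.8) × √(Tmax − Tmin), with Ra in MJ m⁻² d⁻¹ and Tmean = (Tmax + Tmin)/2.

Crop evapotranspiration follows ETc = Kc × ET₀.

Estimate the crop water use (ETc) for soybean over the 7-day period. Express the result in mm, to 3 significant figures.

32.6 mm

Tmean = (33.7 + 22.4)/2 = 28.05 °C
0.408 Ra = 0.408 × 30.7 = 12.5256 mm/d equivalent
ET₀ = 0.0023 × 12.5256 × (28.05 + 17.8) × √11.3 = 0.0023 × 12.5256 × 45.85 × 3.3615 = 4.4402 mm/d
ETc = Kc × ET₀ = 1.05 × 4.4402 = 4.6622 mm/d
Over 7 days: 4.6622 × 7 = 32.635 mm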